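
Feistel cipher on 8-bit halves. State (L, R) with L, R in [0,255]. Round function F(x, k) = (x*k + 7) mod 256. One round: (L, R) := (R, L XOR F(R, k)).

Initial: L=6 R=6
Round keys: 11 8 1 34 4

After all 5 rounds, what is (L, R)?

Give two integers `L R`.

Round 1 (k=11): L=6 R=79
Round 2 (k=8): L=79 R=121
Round 3 (k=1): L=121 R=207
Round 4 (k=34): L=207 R=252
Round 5 (k=4): L=252 R=56

Answer: 252 56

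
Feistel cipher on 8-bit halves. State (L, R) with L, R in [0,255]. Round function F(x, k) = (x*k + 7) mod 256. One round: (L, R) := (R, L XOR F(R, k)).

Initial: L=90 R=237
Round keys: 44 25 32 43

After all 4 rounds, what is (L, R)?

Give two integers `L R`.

Round 1 (k=44): L=237 R=153
Round 2 (k=25): L=153 R=21
Round 3 (k=32): L=21 R=62
Round 4 (k=43): L=62 R=100

Answer: 62 100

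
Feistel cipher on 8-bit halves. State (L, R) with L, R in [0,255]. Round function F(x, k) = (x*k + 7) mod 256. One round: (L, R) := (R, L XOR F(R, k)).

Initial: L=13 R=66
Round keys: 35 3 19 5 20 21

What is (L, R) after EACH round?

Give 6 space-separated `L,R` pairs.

Round 1 (k=35): L=66 R=0
Round 2 (k=3): L=0 R=69
Round 3 (k=19): L=69 R=38
Round 4 (k=5): L=38 R=128
Round 5 (k=20): L=128 R=33
Round 6 (k=21): L=33 R=60

Answer: 66,0 0,69 69,38 38,128 128,33 33,60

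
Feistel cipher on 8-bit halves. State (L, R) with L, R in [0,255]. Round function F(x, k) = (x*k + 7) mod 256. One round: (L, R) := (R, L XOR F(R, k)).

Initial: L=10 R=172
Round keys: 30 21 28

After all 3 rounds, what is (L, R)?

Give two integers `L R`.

Round 1 (k=30): L=172 R=37
Round 2 (k=21): L=37 R=188
Round 3 (k=28): L=188 R=178

Answer: 188 178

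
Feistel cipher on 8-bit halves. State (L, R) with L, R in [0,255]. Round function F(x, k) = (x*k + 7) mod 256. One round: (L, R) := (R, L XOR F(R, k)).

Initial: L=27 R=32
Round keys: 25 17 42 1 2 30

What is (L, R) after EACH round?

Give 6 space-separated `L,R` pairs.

Answer: 32,60 60,35 35,249 249,35 35,180 180,60

Derivation:
Round 1 (k=25): L=32 R=60
Round 2 (k=17): L=60 R=35
Round 3 (k=42): L=35 R=249
Round 4 (k=1): L=249 R=35
Round 5 (k=2): L=35 R=180
Round 6 (k=30): L=180 R=60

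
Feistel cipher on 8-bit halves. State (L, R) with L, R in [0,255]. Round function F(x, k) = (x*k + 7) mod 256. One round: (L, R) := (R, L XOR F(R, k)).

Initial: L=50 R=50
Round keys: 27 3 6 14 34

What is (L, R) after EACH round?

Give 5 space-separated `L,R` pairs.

Round 1 (k=27): L=50 R=127
Round 2 (k=3): L=127 R=182
Round 3 (k=6): L=182 R=52
Round 4 (k=14): L=52 R=105
Round 5 (k=34): L=105 R=205

Answer: 50,127 127,182 182,52 52,105 105,205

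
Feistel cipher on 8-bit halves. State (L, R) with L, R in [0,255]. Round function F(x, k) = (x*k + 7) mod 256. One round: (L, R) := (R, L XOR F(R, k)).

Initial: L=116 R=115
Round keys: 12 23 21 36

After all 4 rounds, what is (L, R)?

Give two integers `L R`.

Round 1 (k=12): L=115 R=31
Round 2 (k=23): L=31 R=163
Round 3 (k=21): L=163 R=121
Round 4 (k=36): L=121 R=168

Answer: 121 168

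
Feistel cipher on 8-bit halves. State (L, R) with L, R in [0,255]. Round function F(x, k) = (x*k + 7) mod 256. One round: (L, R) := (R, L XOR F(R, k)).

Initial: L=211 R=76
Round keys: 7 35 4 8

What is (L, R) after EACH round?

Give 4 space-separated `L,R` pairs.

Answer: 76,200 200,19 19,155 155,204

Derivation:
Round 1 (k=7): L=76 R=200
Round 2 (k=35): L=200 R=19
Round 3 (k=4): L=19 R=155
Round 4 (k=8): L=155 R=204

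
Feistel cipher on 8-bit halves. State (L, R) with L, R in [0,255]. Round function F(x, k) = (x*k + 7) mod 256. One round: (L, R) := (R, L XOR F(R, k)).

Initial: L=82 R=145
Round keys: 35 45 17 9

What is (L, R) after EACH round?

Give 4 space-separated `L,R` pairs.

Round 1 (k=35): L=145 R=136
Round 2 (k=45): L=136 R=126
Round 3 (k=17): L=126 R=237
Round 4 (k=9): L=237 R=34

Answer: 145,136 136,126 126,237 237,34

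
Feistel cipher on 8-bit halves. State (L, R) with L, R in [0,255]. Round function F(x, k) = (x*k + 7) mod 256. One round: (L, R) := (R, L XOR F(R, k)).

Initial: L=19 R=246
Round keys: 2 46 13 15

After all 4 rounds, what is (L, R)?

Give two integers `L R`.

Round 1 (k=2): L=246 R=224
Round 2 (k=46): L=224 R=177
Round 3 (k=13): L=177 R=228
Round 4 (k=15): L=228 R=210

Answer: 228 210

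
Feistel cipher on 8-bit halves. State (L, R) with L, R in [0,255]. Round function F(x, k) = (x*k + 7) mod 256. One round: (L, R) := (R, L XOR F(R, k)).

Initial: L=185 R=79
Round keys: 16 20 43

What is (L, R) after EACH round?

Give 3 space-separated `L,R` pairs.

Round 1 (k=16): L=79 R=78
Round 2 (k=20): L=78 R=80
Round 3 (k=43): L=80 R=57

Answer: 79,78 78,80 80,57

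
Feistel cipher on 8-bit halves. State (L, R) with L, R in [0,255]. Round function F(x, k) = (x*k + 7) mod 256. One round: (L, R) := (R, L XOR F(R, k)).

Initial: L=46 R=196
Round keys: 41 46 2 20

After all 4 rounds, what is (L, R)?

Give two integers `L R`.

Round 1 (k=41): L=196 R=69
Round 2 (k=46): L=69 R=169
Round 3 (k=2): L=169 R=28
Round 4 (k=20): L=28 R=158

Answer: 28 158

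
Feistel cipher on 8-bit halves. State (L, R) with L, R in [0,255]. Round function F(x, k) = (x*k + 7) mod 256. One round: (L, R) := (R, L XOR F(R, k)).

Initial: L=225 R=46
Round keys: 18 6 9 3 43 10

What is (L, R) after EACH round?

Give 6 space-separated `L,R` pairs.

Answer: 46,162 162,253 253,78 78,12 12,69 69,181

Derivation:
Round 1 (k=18): L=46 R=162
Round 2 (k=6): L=162 R=253
Round 3 (k=9): L=253 R=78
Round 4 (k=3): L=78 R=12
Round 5 (k=43): L=12 R=69
Round 6 (k=10): L=69 R=181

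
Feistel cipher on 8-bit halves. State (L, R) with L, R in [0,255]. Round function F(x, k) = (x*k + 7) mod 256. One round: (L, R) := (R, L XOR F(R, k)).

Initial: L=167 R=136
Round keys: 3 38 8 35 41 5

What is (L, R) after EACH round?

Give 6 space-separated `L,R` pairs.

Answer: 136,56 56,223 223,199 199,227 227,165 165,163

Derivation:
Round 1 (k=3): L=136 R=56
Round 2 (k=38): L=56 R=223
Round 3 (k=8): L=223 R=199
Round 4 (k=35): L=199 R=227
Round 5 (k=41): L=227 R=165
Round 6 (k=5): L=165 R=163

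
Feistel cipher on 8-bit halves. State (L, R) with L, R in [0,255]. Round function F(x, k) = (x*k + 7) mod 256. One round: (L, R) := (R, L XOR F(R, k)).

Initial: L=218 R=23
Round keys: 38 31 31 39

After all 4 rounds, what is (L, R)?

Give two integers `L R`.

Answer: 23 35

Derivation:
Round 1 (k=38): L=23 R=171
Round 2 (k=31): L=171 R=171
Round 3 (k=31): L=171 R=23
Round 4 (k=39): L=23 R=35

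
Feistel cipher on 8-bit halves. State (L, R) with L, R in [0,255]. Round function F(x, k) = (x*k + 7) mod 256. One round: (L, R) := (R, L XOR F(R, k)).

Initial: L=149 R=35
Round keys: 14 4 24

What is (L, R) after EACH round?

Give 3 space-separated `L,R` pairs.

Answer: 35,100 100,180 180,131

Derivation:
Round 1 (k=14): L=35 R=100
Round 2 (k=4): L=100 R=180
Round 3 (k=24): L=180 R=131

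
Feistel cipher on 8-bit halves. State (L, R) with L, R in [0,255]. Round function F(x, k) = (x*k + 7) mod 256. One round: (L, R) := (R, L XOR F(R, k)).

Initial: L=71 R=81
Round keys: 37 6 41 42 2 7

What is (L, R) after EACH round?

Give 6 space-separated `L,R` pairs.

Answer: 81,251 251,184 184,132 132,23 23,177 177,201

Derivation:
Round 1 (k=37): L=81 R=251
Round 2 (k=6): L=251 R=184
Round 3 (k=41): L=184 R=132
Round 4 (k=42): L=132 R=23
Round 5 (k=2): L=23 R=177
Round 6 (k=7): L=177 R=201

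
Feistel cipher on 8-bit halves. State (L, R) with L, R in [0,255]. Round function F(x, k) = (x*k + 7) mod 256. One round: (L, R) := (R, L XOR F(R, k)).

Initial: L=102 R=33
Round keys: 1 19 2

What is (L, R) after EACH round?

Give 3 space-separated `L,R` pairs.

Answer: 33,78 78,240 240,169

Derivation:
Round 1 (k=1): L=33 R=78
Round 2 (k=19): L=78 R=240
Round 3 (k=2): L=240 R=169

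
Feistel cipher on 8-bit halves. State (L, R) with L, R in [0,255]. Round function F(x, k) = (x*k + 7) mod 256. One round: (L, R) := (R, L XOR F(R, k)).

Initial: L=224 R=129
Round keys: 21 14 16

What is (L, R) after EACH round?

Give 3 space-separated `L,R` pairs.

Answer: 129,124 124,78 78,155

Derivation:
Round 1 (k=21): L=129 R=124
Round 2 (k=14): L=124 R=78
Round 3 (k=16): L=78 R=155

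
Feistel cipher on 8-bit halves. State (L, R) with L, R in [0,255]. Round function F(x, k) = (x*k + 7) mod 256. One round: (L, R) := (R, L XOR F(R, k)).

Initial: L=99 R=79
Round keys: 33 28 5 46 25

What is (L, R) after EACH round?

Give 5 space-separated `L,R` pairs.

Answer: 79,85 85,28 28,198 198,135 135,240

Derivation:
Round 1 (k=33): L=79 R=85
Round 2 (k=28): L=85 R=28
Round 3 (k=5): L=28 R=198
Round 4 (k=46): L=198 R=135
Round 5 (k=25): L=135 R=240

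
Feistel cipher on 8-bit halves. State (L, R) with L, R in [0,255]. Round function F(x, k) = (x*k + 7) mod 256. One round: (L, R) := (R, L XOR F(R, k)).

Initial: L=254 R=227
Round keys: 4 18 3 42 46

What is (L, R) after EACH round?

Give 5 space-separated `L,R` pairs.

Round 1 (k=4): L=227 R=109
Round 2 (k=18): L=109 R=82
Round 3 (k=3): L=82 R=144
Round 4 (k=42): L=144 R=245
Round 5 (k=46): L=245 R=157

Answer: 227,109 109,82 82,144 144,245 245,157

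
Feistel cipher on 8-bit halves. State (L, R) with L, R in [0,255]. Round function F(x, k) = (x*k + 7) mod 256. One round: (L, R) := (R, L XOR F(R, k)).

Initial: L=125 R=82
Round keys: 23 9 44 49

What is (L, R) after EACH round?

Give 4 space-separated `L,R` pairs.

Round 1 (k=23): L=82 R=24
Round 2 (k=9): L=24 R=141
Round 3 (k=44): L=141 R=91
Round 4 (k=49): L=91 R=255

Answer: 82,24 24,141 141,91 91,255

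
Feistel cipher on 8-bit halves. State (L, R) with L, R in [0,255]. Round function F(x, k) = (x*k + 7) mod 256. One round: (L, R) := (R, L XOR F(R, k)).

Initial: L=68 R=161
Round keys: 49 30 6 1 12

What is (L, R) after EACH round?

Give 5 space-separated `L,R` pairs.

Round 1 (k=49): L=161 R=156
Round 2 (k=30): L=156 R=238
Round 3 (k=6): L=238 R=7
Round 4 (k=1): L=7 R=224
Round 5 (k=12): L=224 R=128

Answer: 161,156 156,238 238,7 7,224 224,128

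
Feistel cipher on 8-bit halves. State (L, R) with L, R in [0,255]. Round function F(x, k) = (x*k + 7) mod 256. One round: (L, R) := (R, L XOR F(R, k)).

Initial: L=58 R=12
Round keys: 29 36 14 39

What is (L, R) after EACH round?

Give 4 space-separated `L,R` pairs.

Answer: 12,89 89,135 135,48 48,208

Derivation:
Round 1 (k=29): L=12 R=89
Round 2 (k=36): L=89 R=135
Round 3 (k=14): L=135 R=48
Round 4 (k=39): L=48 R=208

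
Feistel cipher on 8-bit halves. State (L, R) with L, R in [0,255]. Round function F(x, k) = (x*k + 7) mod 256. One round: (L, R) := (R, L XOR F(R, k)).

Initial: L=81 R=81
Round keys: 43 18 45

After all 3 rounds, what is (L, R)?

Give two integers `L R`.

Round 1 (k=43): L=81 R=243
Round 2 (k=18): L=243 R=76
Round 3 (k=45): L=76 R=144

Answer: 76 144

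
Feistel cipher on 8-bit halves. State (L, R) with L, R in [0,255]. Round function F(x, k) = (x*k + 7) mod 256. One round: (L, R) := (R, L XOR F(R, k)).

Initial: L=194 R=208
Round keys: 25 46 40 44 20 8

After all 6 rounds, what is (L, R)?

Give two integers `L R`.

Round 1 (k=25): L=208 R=149
Round 2 (k=46): L=149 R=29
Round 3 (k=40): L=29 R=26
Round 4 (k=44): L=26 R=98
Round 5 (k=20): L=98 R=181
Round 6 (k=8): L=181 R=205

Answer: 181 205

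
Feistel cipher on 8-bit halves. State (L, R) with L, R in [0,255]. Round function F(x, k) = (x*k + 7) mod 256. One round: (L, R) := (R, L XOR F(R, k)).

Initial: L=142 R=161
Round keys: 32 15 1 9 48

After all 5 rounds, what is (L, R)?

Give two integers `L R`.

Round 1 (k=32): L=161 R=169
Round 2 (k=15): L=169 R=79
Round 3 (k=1): L=79 R=255
Round 4 (k=9): L=255 R=177
Round 5 (k=48): L=177 R=200

Answer: 177 200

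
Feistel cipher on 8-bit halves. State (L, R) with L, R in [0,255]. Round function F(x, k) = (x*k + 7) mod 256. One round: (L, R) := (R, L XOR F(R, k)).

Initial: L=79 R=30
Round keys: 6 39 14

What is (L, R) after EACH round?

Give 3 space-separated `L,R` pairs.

Answer: 30,244 244,45 45,137

Derivation:
Round 1 (k=6): L=30 R=244
Round 2 (k=39): L=244 R=45
Round 3 (k=14): L=45 R=137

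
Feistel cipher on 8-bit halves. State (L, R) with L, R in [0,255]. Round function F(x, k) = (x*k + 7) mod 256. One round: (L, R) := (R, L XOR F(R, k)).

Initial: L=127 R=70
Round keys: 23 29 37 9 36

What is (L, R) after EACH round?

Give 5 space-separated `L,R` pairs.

Answer: 70,46 46,123 123,224 224,156 156,23

Derivation:
Round 1 (k=23): L=70 R=46
Round 2 (k=29): L=46 R=123
Round 3 (k=37): L=123 R=224
Round 4 (k=9): L=224 R=156
Round 5 (k=36): L=156 R=23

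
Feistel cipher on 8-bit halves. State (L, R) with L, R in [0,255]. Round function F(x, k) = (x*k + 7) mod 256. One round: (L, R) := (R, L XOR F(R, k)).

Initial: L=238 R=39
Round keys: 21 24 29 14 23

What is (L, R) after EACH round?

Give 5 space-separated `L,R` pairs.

Answer: 39,212 212,192 192,19 19,209 209,221

Derivation:
Round 1 (k=21): L=39 R=212
Round 2 (k=24): L=212 R=192
Round 3 (k=29): L=192 R=19
Round 4 (k=14): L=19 R=209
Round 5 (k=23): L=209 R=221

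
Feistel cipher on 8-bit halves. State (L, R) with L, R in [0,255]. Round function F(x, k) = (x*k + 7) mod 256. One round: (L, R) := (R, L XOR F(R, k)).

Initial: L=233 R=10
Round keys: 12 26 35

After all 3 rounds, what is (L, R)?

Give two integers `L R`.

Answer: 73 148

Derivation:
Round 1 (k=12): L=10 R=150
Round 2 (k=26): L=150 R=73
Round 3 (k=35): L=73 R=148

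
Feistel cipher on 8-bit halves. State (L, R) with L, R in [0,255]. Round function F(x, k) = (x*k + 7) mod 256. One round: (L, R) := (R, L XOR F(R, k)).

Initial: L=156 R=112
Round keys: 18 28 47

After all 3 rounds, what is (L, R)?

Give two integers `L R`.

Answer: 11 119

Derivation:
Round 1 (k=18): L=112 R=123
Round 2 (k=28): L=123 R=11
Round 3 (k=47): L=11 R=119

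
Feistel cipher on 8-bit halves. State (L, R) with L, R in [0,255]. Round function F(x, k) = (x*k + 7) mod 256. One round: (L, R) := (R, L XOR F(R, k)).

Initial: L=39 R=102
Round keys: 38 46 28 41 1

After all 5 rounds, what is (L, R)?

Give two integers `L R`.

Answer: 39 33

Derivation:
Round 1 (k=38): L=102 R=12
Round 2 (k=46): L=12 R=73
Round 3 (k=28): L=73 R=15
Round 4 (k=41): L=15 R=39
Round 5 (k=1): L=39 R=33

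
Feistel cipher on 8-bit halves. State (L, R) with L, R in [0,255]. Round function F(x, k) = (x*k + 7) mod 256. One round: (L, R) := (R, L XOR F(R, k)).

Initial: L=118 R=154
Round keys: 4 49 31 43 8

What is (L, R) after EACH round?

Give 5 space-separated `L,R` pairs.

Answer: 154,25 25,74 74,228 228,25 25,43

Derivation:
Round 1 (k=4): L=154 R=25
Round 2 (k=49): L=25 R=74
Round 3 (k=31): L=74 R=228
Round 4 (k=43): L=228 R=25
Round 5 (k=8): L=25 R=43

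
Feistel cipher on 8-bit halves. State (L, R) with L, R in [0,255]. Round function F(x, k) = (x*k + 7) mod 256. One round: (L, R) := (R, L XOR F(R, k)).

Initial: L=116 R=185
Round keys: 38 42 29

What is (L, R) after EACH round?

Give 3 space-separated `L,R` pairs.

Round 1 (k=38): L=185 R=9
Round 2 (k=42): L=9 R=56
Round 3 (k=29): L=56 R=86

Answer: 185,9 9,56 56,86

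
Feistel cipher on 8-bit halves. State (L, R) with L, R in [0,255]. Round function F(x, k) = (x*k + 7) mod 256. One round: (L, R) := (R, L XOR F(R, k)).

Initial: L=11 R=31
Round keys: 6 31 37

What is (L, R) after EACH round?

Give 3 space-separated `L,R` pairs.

Round 1 (k=6): L=31 R=202
Round 2 (k=31): L=202 R=98
Round 3 (k=37): L=98 R=251

Answer: 31,202 202,98 98,251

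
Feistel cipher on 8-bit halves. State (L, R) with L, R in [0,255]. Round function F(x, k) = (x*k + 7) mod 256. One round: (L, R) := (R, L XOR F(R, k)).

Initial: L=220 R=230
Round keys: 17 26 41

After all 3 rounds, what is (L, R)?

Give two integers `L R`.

Round 1 (k=17): L=230 R=145
Round 2 (k=26): L=145 R=39
Round 3 (k=41): L=39 R=215

Answer: 39 215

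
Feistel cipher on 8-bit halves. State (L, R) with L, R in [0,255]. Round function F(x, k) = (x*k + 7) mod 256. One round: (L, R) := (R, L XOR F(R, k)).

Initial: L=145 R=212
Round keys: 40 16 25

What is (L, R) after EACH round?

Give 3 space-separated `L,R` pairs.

Round 1 (k=40): L=212 R=182
Round 2 (k=16): L=182 R=179
Round 3 (k=25): L=179 R=52

Answer: 212,182 182,179 179,52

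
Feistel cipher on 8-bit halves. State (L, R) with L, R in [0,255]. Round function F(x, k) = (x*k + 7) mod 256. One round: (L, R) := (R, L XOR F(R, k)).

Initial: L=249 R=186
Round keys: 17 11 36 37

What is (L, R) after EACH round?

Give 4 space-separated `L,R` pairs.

Answer: 186,152 152,53 53,227 227,227

Derivation:
Round 1 (k=17): L=186 R=152
Round 2 (k=11): L=152 R=53
Round 3 (k=36): L=53 R=227
Round 4 (k=37): L=227 R=227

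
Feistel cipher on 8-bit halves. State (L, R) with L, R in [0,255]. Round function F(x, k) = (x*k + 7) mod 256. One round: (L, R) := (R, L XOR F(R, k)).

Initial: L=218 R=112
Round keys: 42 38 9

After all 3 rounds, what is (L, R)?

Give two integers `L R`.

Round 1 (k=42): L=112 R=189
Round 2 (k=38): L=189 R=101
Round 3 (k=9): L=101 R=41

Answer: 101 41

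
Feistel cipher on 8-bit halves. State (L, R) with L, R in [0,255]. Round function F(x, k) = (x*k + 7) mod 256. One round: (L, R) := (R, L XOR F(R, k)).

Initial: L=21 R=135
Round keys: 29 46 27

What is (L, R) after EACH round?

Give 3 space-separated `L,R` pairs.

Round 1 (k=29): L=135 R=71
Round 2 (k=46): L=71 R=78
Round 3 (k=27): L=78 R=6

Answer: 135,71 71,78 78,6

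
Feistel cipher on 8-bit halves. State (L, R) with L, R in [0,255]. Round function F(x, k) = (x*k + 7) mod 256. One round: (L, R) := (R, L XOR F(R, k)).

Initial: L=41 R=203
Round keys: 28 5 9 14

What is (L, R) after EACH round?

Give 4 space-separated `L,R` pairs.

Round 1 (k=28): L=203 R=18
Round 2 (k=5): L=18 R=170
Round 3 (k=9): L=170 R=19
Round 4 (k=14): L=19 R=187

Answer: 203,18 18,170 170,19 19,187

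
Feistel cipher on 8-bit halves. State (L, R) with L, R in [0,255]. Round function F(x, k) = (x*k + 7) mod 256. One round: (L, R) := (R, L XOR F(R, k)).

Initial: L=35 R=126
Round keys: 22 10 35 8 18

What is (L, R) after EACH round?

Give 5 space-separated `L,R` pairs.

Round 1 (k=22): L=126 R=248
Round 2 (k=10): L=248 R=201
Round 3 (k=35): L=201 R=122
Round 4 (k=8): L=122 R=30
Round 5 (k=18): L=30 R=89

Answer: 126,248 248,201 201,122 122,30 30,89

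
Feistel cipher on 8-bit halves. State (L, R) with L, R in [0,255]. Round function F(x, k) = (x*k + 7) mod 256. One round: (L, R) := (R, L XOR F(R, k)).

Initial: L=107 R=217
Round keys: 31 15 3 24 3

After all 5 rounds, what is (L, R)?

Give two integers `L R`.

Answer: 212 110

Derivation:
Round 1 (k=31): L=217 R=37
Round 2 (k=15): L=37 R=235
Round 3 (k=3): L=235 R=237
Round 4 (k=24): L=237 R=212
Round 5 (k=3): L=212 R=110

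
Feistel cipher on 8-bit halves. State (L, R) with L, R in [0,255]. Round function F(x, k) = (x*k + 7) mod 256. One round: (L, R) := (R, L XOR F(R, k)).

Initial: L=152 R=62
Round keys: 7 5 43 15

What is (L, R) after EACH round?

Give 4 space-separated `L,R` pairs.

Round 1 (k=7): L=62 R=33
Round 2 (k=5): L=33 R=146
Round 3 (k=43): L=146 R=172
Round 4 (k=15): L=172 R=137

Answer: 62,33 33,146 146,172 172,137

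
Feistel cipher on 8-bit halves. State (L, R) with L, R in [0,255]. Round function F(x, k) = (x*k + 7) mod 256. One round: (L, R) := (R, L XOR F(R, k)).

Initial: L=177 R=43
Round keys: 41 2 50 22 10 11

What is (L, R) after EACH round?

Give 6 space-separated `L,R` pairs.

Answer: 43,91 91,150 150,8 8,33 33,89 89,251

Derivation:
Round 1 (k=41): L=43 R=91
Round 2 (k=2): L=91 R=150
Round 3 (k=50): L=150 R=8
Round 4 (k=22): L=8 R=33
Round 5 (k=10): L=33 R=89
Round 6 (k=11): L=89 R=251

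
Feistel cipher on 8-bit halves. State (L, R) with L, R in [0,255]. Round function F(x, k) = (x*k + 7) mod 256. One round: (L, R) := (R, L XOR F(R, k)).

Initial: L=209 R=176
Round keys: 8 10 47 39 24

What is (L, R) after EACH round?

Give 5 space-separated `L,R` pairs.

Answer: 176,86 86,211 211,146 146,150 150,133

Derivation:
Round 1 (k=8): L=176 R=86
Round 2 (k=10): L=86 R=211
Round 3 (k=47): L=211 R=146
Round 4 (k=39): L=146 R=150
Round 5 (k=24): L=150 R=133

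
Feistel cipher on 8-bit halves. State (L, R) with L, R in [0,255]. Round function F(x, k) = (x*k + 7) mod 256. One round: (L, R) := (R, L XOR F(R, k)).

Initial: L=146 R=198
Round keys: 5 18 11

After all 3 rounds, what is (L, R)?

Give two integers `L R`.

Round 1 (k=5): L=198 R=119
Round 2 (k=18): L=119 R=163
Round 3 (k=11): L=163 R=127

Answer: 163 127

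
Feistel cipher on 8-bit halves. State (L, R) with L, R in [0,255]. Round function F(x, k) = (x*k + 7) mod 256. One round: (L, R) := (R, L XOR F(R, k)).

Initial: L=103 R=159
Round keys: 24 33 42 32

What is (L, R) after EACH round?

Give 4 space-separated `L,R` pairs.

Round 1 (k=24): L=159 R=136
Round 2 (k=33): L=136 R=16
Round 3 (k=42): L=16 R=47
Round 4 (k=32): L=47 R=247

Answer: 159,136 136,16 16,47 47,247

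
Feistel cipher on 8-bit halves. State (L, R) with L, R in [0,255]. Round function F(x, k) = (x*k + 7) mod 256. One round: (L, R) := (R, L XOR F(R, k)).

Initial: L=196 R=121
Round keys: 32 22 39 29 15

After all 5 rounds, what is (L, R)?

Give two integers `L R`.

Round 1 (k=32): L=121 R=227
Round 2 (k=22): L=227 R=240
Round 3 (k=39): L=240 R=116
Round 4 (k=29): L=116 R=219
Round 5 (k=15): L=219 R=168

Answer: 219 168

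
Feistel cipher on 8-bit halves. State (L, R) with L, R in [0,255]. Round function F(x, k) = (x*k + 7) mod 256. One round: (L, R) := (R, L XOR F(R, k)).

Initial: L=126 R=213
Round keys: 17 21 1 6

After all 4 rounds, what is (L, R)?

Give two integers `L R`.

Answer: 73 169

Derivation:
Round 1 (k=17): L=213 R=82
Round 2 (k=21): L=82 R=20
Round 3 (k=1): L=20 R=73
Round 4 (k=6): L=73 R=169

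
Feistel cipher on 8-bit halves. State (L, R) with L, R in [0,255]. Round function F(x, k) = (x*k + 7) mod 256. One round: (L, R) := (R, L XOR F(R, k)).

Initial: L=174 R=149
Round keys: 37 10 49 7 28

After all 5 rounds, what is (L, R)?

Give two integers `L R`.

Round 1 (k=37): L=149 R=62
Round 2 (k=10): L=62 R=230
Round 3 (k=49): L=230 R=51
Round 4 (k=7): L=51 R=138
Round 5 (k=28): L=138 R=44

Answer: 138 44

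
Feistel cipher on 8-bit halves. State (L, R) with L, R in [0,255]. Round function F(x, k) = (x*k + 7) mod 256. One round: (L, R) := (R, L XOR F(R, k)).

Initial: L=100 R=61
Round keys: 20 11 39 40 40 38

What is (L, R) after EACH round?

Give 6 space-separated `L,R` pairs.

Answer: 61,175 175,177 177,81 81,30 30,230 230,53

Derivation:
Round 1 (k=20): L=61 R=175
Round 2 (k=11): L=175 R=177
Round 3 (k=39): L=177 R=81
Round 4 (k=40): L=81 R=30
Round 5 (k=40): L=30 R=230
Round 6 (k=38): L=230 R=53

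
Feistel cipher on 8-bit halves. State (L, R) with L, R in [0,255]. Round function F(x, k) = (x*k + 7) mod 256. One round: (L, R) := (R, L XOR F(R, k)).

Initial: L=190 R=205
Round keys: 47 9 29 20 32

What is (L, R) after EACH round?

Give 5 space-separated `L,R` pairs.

Answer: 205,20 20,118 118,113 113,173 173,214

Derivation:
Round 1 (k=47): L=205 R=20
Round 2 (k=9): L=20 R=118
Round 3 (k=29): L=118 R=113
Round 4 (k=20): L=113 R=173
Round 5 (k=32): L=173 R=214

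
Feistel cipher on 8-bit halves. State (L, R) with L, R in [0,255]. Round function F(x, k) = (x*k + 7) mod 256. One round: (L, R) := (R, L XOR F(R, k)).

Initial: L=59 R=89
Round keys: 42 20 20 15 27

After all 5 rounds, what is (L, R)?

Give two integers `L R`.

Answer: 100 182

Derivation:
Round 1 (k=42): L=89 R=154
Round 2 (k=20): L=154 R=86
Round 3 (k=20): L=86 R=37
Round 4 (k=15): L=37 R=100
Round 5 (k=27): L=100 R=182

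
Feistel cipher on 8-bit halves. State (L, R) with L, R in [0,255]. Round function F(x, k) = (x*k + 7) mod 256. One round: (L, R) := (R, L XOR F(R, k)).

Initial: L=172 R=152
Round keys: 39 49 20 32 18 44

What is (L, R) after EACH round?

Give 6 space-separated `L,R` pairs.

Answer: 152,131 131,130 130,172 172,5 5,205 205,70

Derivation:
Round 1 (k=39): L=152 R=131
Round 2 (k=49): L=131 R=130
Round 3 (k=20): L=130 R=172
Round 4 (k=32): L=172 R=5
Round 5 (k=18): L=5 R=205
Round 6 (k=44): L=205 R=70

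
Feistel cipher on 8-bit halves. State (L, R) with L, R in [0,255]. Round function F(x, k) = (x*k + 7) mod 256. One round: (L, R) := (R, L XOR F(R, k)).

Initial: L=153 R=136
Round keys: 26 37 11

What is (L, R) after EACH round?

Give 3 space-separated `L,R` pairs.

Round 1 (k=26): L=136 R=78
Round 2 (k=37): L=78 R=197
Round 3 (k=11): L=197 R=48

Answer: 136,78 78,197 197,48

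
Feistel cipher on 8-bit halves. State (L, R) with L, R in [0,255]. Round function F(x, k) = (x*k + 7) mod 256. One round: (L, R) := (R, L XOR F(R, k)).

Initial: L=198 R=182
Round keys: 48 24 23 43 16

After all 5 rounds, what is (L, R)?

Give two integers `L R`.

Round 1 (k=48): L=182 R=225
Round 2 (k=24): L=225 R=169
Round 3 (k=23): L=169 R=215
Round 4 (k=43): L=215 R=141
Round 5 (k=16): L=141 R=0

Answer: 141 0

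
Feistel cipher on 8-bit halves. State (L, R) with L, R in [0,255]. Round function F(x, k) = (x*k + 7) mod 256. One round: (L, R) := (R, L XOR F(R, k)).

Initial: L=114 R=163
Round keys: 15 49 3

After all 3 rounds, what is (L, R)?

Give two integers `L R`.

Round 1 (k=15): L=163 R=230
Round 2 (k=49): L=230 R=174
Round 3 (k=3): L=174 R=247

Answer: 174 247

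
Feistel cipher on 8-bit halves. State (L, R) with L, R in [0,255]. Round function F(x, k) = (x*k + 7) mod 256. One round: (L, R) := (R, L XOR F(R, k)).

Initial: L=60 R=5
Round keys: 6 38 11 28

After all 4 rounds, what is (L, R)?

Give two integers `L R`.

Round 1 (k=6): L=5 R=25
Round 2 (k=38): L=25 R=184
Round 3 (k=11): L=184 R=246
Round 4 (k=28): L=246 R=87

Answer: 246 87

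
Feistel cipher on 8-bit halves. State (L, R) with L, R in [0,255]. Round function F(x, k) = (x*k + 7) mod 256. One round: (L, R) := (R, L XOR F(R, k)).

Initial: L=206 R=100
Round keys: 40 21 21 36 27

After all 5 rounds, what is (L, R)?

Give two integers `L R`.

Round 1 (k=40): L=100 R=105
Round 2 (k=21): L=105 R=192
Round 3 (k=21): L=192 R=174
Round 4 (k=36): L=174 R=191
Round 5 (k=27): L=191 R=130

Answer: 191 130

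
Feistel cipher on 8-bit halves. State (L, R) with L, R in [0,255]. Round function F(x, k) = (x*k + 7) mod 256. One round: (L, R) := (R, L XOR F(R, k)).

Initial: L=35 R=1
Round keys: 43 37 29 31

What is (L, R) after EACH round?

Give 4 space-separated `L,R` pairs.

Round 1 (k=43): L=1 R=17
Round 2 (k=37): L=17 R=125
Round 3 (k=29): L=125 R=33
Round 4 (k=31): L=33 R=123

Answer: 1,17 17,125 125,33 33,123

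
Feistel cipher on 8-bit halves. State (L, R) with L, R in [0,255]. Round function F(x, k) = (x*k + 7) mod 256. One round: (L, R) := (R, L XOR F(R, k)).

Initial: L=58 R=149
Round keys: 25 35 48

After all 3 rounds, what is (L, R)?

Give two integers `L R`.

Answer: 68 105

Derivation:
Round 1 (k=25): L=149 R=174
Round 2 (k=35): L=174 R=68
Round 3 (k=48): L=68 R=105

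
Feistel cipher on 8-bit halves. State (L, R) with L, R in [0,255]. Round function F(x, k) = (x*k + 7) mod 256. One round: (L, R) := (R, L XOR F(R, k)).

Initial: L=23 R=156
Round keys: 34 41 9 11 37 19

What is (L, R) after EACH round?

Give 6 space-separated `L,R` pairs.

Round 1 (k=34): L=156 R=168
Round 2 (k=41): L=168 R=115
Round 3 (k=9): L=115 R=186
Round 4 (k=11): L=186 R=118
Round 5 (k=37): L=118 R=175
Round 6 (k=19): L=175 R=114

Answer: 156,168 168,115 115,186 186,118 118,175 175,114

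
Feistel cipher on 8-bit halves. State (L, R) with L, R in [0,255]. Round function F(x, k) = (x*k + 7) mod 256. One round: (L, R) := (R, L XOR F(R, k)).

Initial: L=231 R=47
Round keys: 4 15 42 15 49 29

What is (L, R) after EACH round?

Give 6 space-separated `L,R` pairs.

Answer: 47,36 36,12 12,219 219,208 208,12 12,179

Derivation:
Round 1 (k=4): L=47 R=36
Round 2 (k=15): L=36 R=12
Round 3 (k=42): L=12 R=219
Round 4 (k=15): L=219 R=208
Round 5 (k=49): L=208 R=12
Round 6 (k=29): L=12 R=179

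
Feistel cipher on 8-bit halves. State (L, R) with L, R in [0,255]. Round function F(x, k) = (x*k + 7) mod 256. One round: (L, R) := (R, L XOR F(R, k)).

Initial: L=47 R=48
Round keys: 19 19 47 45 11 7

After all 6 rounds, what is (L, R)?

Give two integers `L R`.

Answer: 143 232

Derivation:
Round 1 (k=19): L=48 R=184
Round 2 (k=19): L=184 R=159
Round 3 (k=47): L=159 R=128
Round 4 (k=45): L=128 R=24
Round 5 (k=11): L=24 R=143
Round 6 (k=7): L=143 R=232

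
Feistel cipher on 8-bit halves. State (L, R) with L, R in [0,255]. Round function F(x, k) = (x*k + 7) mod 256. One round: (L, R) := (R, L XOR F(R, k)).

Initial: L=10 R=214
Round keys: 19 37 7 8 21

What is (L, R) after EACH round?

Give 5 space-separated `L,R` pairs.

Answer: 214,227 227,0 0,228 228,39 39,222

Derivation:
Round 1 (k=19): L=214 R=227
Round 2 (k=37): L=227 R=0
Round 3 (k=7): L=0 R=228
Round 4 (k=8): L=228 R=39
Round 5 (k=21): L=39 R=222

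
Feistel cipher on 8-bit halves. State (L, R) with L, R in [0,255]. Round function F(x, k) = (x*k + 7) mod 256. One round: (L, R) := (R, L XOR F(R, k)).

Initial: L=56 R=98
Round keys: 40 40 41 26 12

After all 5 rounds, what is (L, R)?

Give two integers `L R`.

Answer: 168 68

Derivation:
Round 1 (k=40): L=98 R=111
Round 2 (k=40): L=111 R=61
Round 3 (k=41): L=61 R=163
Round 4 (k=26): L=163 R=168
Round 5 (k=12): L=168 R=68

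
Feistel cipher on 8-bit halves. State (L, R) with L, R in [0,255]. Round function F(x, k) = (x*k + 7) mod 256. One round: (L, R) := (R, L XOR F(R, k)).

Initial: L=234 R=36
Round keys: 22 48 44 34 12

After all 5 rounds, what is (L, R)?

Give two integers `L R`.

Answer: 144 121

Derivation:
Round 1 (k=22): L=36 R=245
Round 2 (k=48): L=245 R=211
Round 3 (k=44): L=211 R=190
Round 4 (k=34): L=190 R=144
Round 5 (k=12): L=144 R=121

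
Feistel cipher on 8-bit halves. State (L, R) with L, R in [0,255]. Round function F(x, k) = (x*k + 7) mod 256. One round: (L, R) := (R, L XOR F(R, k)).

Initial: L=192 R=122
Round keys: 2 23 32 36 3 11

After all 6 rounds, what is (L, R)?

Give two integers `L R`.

Round 1 (k=2): L=122 R=59
Round 2 (k=23): L=59 R=46
Round 3 (k=32): L=46 R=252
Round 4 (k=36): L=252 R=89
Round 5 (k=3): L=89 R=238
Round 6 (k=11): L=238 R=24

Answer: 238 24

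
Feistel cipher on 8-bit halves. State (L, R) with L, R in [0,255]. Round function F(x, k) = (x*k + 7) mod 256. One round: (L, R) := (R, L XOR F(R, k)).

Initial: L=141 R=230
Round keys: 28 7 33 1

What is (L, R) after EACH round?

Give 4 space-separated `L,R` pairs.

Round 1 (k=28): L=230 R=162
Round 2 (k=7): L=162 R=147
Round 3 (k=33): L=147 R=88
Round 4 (k=1): L=88 R=204

Answer: 230,162 162,147 147,88 88,204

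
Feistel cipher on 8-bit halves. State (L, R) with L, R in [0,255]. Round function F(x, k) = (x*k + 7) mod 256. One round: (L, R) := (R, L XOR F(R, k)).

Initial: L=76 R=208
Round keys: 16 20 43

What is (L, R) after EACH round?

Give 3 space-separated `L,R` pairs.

Answer: 208,75 75,51 51,211

Derivation:
Round 1 (k=16): L=208 R=75
Round 2 (k=20): L=75 R=51
Round 3 (k=43): L=51 R=211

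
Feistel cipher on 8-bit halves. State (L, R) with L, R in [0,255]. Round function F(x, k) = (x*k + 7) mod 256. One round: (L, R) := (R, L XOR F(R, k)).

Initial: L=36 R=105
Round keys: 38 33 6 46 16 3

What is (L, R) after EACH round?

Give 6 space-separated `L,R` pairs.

Round 1 (k=38): L=105 R=185
Round 2 (k=33): L=185 R=137
Round 3 (k=6): L=137 R=132
Round 4 (k=46): L=132 R=54
Round 5 (k=16): L=54 R=227
Round 6 (k=3): L=227 R=134

Answer: 105,185 185,137 137,132 132,54 54,227 227,134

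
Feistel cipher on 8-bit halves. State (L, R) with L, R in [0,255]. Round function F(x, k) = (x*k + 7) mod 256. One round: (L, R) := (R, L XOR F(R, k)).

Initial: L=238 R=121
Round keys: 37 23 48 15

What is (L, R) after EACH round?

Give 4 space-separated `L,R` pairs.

Answer: 121,106 106,244 244,173 173,222

Derivation:
Round 1 (k=37): L=121 R=106
Round 2 (k=23): L=106 R=244
Round 3 (k=48): L=244 R=173
Round 4 (k=15): L=173 R=222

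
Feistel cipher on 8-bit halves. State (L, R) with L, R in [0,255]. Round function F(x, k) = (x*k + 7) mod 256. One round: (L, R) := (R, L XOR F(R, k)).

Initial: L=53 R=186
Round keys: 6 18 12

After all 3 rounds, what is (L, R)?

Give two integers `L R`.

Answer: 169 165

Derivation:
Round 1 (k=6): L=186 R=86
Round 2 (k=18): L=86 R=169
Round 3 (k=12): L=169 R=165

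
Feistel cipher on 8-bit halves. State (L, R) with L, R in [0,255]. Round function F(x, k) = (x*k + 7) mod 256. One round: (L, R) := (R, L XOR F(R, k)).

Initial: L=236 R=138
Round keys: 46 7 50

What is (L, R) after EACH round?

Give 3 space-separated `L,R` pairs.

Answer: 138,63 63,74 74,68

Derivation:
Round 1 (k=46): L=138 R=63
Round 2 (k=7): L=63 R=74
Round 3 (k=50): L=74 R=68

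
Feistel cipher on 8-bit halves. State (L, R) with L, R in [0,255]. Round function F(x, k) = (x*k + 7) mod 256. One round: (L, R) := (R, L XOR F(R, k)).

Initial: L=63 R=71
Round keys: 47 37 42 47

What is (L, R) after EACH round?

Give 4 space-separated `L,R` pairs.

Answer: 71,47 47,149 149,86 86,68

Derivation:
Round 1 (k=47): L=71 R=47
Round 2 (k=37): L=47 R=149
Round 3 (k=42): L=149 R=86
Round 4 (k=47): L=86 R=68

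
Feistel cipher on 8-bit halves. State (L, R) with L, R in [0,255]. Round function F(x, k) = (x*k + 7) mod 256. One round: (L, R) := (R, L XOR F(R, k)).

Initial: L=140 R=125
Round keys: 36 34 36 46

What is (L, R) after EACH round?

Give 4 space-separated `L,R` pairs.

Answer: 125,23 23,104 104,176 176,207

Derivation:
Round 1 (k=36): L=125 R=23
Round 2 (k=34): L=23 R=104
Round 3 (k=36): L=104 R=176
Round 4 (k=46): L=176 R=207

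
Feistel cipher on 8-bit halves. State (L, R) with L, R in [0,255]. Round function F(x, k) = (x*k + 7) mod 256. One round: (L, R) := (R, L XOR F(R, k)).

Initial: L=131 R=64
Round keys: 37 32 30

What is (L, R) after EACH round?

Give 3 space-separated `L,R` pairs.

Round 1 (k=37): L=64 R=196
Round 2 (k=32): L=196 R=199
Round 3 (k=30): L=199 R=157

Answer: 64,196 196,199 199,157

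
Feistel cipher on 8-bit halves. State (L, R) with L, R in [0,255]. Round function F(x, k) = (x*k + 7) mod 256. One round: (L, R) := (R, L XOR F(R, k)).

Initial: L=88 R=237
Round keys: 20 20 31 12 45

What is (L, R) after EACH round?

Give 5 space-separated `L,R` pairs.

Answer: 237,211 211,110 110,138 138,17 17,142

Derivation:
Round 1 (k=20): L=237 R=211
Round 2 (k=20): L=211 R=110
Round 3 (k=31): L=110 R=138
Round 4 (k=12): L=138 R=17
Round 5 (k=45): L=17 R=142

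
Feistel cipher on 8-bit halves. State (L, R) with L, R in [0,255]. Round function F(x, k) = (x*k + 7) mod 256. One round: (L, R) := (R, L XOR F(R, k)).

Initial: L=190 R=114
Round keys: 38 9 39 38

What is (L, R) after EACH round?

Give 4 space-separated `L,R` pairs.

Round 1 (k=38): L=114 R=77
Round 2 (k=9): L=77 R=206
Round 3 (k=39): L=206 R=36
Round 4 (k=38): L=36 R=145

Answer: 114,77 77,206 206,36 36,145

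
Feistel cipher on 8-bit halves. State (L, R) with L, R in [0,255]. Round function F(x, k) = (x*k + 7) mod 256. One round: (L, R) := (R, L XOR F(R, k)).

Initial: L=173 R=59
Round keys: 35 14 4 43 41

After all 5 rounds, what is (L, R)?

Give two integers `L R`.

Round 1 (k=35): L=59 R=181
Round 2 (k=14): L=181 R=214
Round 3 (k=4): L=214 R=234
Round 4 (k=43): L=234 R=131
Round 5 (k=41): L=131 R=232

Answer: 131 232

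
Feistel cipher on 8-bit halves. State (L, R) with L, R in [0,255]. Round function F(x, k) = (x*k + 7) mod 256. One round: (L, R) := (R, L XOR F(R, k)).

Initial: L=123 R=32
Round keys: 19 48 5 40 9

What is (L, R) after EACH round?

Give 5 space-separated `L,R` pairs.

Round 1 (k=19): L=32 R=28
Round 2 (k=48): L=28 R=103
Round 3 (k=5): L=103 R=22
Round 4 (k=40): L=22 R=16
Round 5 (k=9): L=16 R=129

Answer: 32,28 28,103 103,22 22,16 16,129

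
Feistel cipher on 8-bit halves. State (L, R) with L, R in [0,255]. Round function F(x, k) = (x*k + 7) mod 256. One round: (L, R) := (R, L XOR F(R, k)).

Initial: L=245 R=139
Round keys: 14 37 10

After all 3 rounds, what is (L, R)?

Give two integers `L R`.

Round 1 (k=14): L=139 R=84
Round 2 (k=37): L=84 R=160
Round 3 (k=10): L=160 R=19

Answer: 160 19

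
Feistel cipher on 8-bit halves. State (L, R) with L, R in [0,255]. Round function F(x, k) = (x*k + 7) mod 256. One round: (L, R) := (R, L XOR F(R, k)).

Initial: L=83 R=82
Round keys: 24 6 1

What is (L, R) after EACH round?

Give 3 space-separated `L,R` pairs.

Answer: 82,228 228,13 13,240

Derivation:
Round 1 (k=24): L=82 R=228
Round 2 (k=6): L=228 R=13
Round 3 (k=1): L=13 R=240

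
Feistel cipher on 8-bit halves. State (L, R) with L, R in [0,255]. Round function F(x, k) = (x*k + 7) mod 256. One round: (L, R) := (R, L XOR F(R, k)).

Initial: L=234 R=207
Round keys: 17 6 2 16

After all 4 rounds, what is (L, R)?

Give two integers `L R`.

Answer: 171 119

Derivation:
Round 1 (k=17): L=207 R=44
Round 2 (k=6): L=44 R=192
Round 3 (k=2): L=192 R=171
Round 4 (k=16): L=171 R=119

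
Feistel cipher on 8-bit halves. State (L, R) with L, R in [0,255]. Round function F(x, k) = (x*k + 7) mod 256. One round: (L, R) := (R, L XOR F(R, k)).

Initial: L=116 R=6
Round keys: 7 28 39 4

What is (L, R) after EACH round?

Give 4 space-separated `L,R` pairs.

Round 1 (k=7): L=6 R=69
Round 2 (k=28): L=69 R=149
Round 3 (k=39): L=149 R=255
Round 4 (k=4): L=255 R=150

Answer: 6,69 69,149 149,255 255,150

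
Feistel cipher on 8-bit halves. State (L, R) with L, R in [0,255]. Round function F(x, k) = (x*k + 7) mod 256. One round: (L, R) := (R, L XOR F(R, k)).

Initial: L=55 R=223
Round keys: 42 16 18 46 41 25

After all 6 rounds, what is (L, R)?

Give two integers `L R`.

Round 1 (k=42): L=223 R=170
Round 2 (k=16): L=170 R=120
Round 3 (k=18): L=120 R=221
Round 4 (k=46): L=221 R=197
Round 5 (k=41): L=197 R=73
Round 6 (k=25): L=73 R=237

Answer: 73 237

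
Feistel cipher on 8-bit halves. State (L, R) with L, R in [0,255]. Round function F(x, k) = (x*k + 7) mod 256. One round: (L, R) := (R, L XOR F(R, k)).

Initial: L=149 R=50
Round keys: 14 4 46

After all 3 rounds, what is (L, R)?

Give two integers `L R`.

Round 1 (k=14): L=50 R=86
Round 2 (k=4): L=86 R=109
Round 3 (k=46): L=109 R=203

Answer: 109 203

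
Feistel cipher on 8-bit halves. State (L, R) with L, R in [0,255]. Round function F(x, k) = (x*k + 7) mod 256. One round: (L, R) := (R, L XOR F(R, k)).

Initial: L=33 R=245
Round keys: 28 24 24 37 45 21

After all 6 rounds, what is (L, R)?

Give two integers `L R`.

Answer: 228 121

Derivation:
Round 1 (k=28): L=245 R=242
Round 2 (k=24): L=242 R=66
Round 3 (k=24): L=66 R=197
Round 4 (k=37): L=197 R=194
Round 5 (k=45): L=194 R=228
Round 6 (k=21): L=228 R=121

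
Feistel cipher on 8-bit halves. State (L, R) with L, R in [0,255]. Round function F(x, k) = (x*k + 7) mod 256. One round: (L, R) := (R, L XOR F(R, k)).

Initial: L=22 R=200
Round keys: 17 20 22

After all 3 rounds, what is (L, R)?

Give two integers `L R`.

Answer: 51 48

Derivation:
Round 1 (k=17): L=200 R=89
Round 2 (k=20): L=89 R=51
Round 3 (k=22): L=51 R=48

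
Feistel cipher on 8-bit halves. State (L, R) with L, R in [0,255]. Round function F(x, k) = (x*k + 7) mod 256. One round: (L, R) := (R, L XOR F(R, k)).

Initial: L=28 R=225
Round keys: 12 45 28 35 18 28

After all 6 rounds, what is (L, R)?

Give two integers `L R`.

Answer: 227 179

Derivation:
Round 1 (k=12): L=225 R=143
Round 2 (k=45): L=143 R=203
Round 3 (k=28): L=203 R=180
Round 4 (k=35): L=180 R=104
Round 5 (k=18): L=104 R=227
Round 6 (k=28): L=227 R=179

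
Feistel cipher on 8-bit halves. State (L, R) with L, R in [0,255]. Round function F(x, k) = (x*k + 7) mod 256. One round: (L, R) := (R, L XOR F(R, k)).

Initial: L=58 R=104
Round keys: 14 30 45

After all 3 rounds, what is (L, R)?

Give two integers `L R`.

Round 1 (k=14): L=104 R=141
Round 2 (k=30): L=141 R=229
Round 3 (k=45): L=229 R=197

Answer: 229 197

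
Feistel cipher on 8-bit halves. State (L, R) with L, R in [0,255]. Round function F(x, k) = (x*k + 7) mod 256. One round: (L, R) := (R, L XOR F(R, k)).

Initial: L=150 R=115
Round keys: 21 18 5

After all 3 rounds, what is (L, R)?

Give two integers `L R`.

Answer: 180 107

Derivation:
Round 1 (k=21): L=115 R=224
Round 2 (k=18): L=224 R=180
Round 3 (k=5): L=180 R=107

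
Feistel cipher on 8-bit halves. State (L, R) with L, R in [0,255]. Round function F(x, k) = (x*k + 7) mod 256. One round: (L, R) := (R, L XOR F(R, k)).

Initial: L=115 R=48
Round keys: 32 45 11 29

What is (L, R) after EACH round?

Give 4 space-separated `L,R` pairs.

Answer: 48,116 116,91 91,132 132,160

Derivation:
Round 1 (k=32): L=48 R=116
Round 2 (k=45): L=116 R=91
Round 3 (k=11): L=91 R=132
Round 4 (k=29): L=132 R=160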